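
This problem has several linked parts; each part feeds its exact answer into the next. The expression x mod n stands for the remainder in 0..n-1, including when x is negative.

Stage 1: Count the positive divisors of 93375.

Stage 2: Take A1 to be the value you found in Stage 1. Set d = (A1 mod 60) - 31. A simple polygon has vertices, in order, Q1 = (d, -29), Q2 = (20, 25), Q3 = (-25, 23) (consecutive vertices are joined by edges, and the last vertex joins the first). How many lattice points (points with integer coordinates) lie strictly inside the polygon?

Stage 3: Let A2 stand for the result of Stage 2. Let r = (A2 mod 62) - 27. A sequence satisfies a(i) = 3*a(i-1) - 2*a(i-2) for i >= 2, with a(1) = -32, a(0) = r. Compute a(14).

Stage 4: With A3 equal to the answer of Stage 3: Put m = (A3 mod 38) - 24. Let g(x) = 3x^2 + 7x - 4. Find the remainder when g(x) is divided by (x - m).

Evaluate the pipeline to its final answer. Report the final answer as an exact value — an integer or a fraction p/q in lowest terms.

16

Stage 1: 93375 = 3^2 * 5^3 * 83; number of divisors = (2+1) * (3+1) * (1+1) = 24; answer 24
Stage 2: A1 = 24; d = -7; cross terms: (-7*25 - 20*-29)=405, (20*23 - -25*25)=1085, (-25*-29 - -7*23)=886; twice the area = |2376| = 2376; area = 1188; boundary points = 27 + 1 + 2 = 30; strictly interior points = area - boundary/2 + 1 = 1174; answer 1174
Stage 3: A2 = 1174; r = 31; a(2) = 3*(-32) - 2*(31) = -158; iterating: a(2)=-158, a(3)=-410, a(4)=-914, a(5)=-1922, a(6)=-3938, a(7)=-7970, a(8)=-16034, a(9)=-32162, a(10)=-64418, a(11)=-128930, a(12)=-257954, a(13)=-516002, a(14)=-1032098; answer -1032098
Stage 4: A3 = -1032098; m = -4; remainder = value at the root: 3*(-4)^2 + 7*(-4)^1 - 4 = (48) + (-28) + (-4) = 16; answer 16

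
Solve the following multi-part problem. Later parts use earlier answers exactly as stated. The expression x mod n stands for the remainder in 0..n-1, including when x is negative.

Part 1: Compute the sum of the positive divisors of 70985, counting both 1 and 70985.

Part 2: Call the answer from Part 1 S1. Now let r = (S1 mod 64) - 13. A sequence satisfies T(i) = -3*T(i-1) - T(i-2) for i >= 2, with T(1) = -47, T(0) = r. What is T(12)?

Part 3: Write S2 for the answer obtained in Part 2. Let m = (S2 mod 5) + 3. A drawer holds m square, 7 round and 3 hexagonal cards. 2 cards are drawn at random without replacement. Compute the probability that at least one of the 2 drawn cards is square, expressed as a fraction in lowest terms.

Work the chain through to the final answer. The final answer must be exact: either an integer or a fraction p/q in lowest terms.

11/26

Part 1: 70985 = 5 * 14197; sigma = (1 + 5) * (1 + 14197) = 6 * 14198 = 85188; answer 85188
Part 2: S1 = 85188; r = -9; T(2) = -3*(-47) - 1*(-9) = 150; iterating: T(2)=150, T(3)=-403, T(4)=1059, T(5)=-2774, T(6)=7263, T(7)=-19015, T(8)=49782, T(9)=-130331, T(10)=341211, T(11)=-893302, T(12)=2338695; answer 2338695
Part 3: S2 = 2338695; m = 3; total draws C(13,2) = 78; complement C(10,2) = 45; favorable 78 - 45 = 33; P = 11/26; answer 11/26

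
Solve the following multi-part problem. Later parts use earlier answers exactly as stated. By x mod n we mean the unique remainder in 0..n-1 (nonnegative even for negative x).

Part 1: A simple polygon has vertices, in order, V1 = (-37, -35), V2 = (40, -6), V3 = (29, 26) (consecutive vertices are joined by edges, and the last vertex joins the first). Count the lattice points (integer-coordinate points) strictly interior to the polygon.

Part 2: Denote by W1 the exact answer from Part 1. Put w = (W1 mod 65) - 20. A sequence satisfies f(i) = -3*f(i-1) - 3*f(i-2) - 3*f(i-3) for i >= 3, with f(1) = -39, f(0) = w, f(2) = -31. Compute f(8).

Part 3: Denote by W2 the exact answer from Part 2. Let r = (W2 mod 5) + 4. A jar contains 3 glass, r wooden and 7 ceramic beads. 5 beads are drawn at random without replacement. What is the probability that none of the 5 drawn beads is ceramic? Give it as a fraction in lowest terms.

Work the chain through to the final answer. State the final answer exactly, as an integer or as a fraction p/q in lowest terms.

9/221

Part 1: cross terms: (-37*-6 - 40*-35)=1622, (40*26 - 29*-6)=1214, (29*-35 - -37*26)=-53; twice the area = |2783| = 2783; area = 2783/2; boundary points = 1 + 1 + 1 = 3; strictly interior points = area - boundary/2 + 1 = 1391; answer 1391
Part 2: W1 = 1391; w = 6; f(3) = -3*(-31) - 3*(-39) - 3*(6) = 192; iterating: f(3)=192, f(4)=-366, f(5)=615, f(6)=-1323, f(7)=3222, f(8)=-7542; answer -7542
Part 3: W2 = -7542; r = 7; total draws C(17,5) = 6188; favorable C(10,5) = 252; P = 9/221; answer 9/221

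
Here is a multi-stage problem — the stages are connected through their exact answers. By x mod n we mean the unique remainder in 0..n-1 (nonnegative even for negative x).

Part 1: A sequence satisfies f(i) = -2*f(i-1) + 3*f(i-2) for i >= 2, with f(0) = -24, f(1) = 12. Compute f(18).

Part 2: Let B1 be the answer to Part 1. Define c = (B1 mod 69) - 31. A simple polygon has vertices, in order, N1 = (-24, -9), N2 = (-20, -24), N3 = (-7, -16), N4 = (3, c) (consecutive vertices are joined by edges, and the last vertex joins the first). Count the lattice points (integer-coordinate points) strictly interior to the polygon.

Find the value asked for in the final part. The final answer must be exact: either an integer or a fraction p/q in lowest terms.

Part 1: f(2) = -2*(12) + 3*(-24) = -96; iterating: f(2)=-96, f(3)=228, f(4)=-744, f(5)=2172, f(6)=-6576, f(7)=19668, f(8)=-59064, f(9)=177132, f(10)=-531456, f(11)=1594308, f(12)=-4782984, f(13)=14348892, f(14)=-43046736, f(15)=129140148, f(16)=-387420504, f(17)=1162261452, f(18)=-3486784416; answer -3486784416
Part 2: B1 = -3486784416; c = 5; cross terms: (-24*-24 - -20*-9)=396, (-20*-16 - -7*-24)=152, (-7*5 - 3*-16)=13, (3*-9 - -24*5)=93; twice the area = |654| = 654; area = 327; boundary points = 1 + 1 + 1 + 1 = 4; strictly interior points = area - boundary/2 + 1 = 326; answer 326

326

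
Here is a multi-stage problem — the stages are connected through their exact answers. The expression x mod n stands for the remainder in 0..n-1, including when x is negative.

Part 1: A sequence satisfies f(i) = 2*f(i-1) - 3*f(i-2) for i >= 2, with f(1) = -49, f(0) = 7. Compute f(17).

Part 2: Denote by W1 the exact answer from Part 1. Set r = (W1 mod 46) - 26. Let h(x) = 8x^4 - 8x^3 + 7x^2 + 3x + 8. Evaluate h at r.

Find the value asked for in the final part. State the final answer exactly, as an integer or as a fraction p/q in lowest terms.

Part 1: f(2) = 2*(-49) - 3*(7) = -119; iterating: f(2)=-119, f(3)=-91, f(4)=175, f(5)=623, f(6)=721, f(7)=-427, f(8)=-3017, f(9)=-4753, f(10)=-455, f(11)=13349, f(12)=28063, f(13)=16079, f(14)=-52031, f(15)=-152299, f(16)=-148505, f(17)=159887; answer 159887
Part 2: W1 = 159887; r = 11; 8*(11)^4 - 8*(11)^3 + 7*(11)^2 + 3*(11)^1 + 8 = (117128) + (-10648) + (847) + (33) + (8) = 107368; answer 107368

107368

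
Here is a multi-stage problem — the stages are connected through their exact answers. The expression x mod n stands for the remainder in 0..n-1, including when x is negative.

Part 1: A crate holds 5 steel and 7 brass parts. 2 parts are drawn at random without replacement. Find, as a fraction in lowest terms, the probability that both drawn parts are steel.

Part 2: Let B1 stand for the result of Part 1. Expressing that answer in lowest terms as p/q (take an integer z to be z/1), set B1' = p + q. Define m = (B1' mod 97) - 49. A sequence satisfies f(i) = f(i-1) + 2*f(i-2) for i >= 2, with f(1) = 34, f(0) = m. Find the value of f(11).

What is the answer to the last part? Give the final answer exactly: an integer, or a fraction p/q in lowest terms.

Part 1: total draws C(12,2) = 66; favorable C(5,2) = 10; P = 5/33; answer 5/33
Part 2: B1 = 5/33; threaded value p + q = 38; m = -11; f(2) = 1*(34) + 2*(-11) = 12; iterating: f(2)=12, f(3)=80, f(4)=104, f(5)=264, f(6)=472, f(7)=1000, f(8)=1944, f(9)=3944, f(10)=7832, f(11)=15720; answer 15720

15720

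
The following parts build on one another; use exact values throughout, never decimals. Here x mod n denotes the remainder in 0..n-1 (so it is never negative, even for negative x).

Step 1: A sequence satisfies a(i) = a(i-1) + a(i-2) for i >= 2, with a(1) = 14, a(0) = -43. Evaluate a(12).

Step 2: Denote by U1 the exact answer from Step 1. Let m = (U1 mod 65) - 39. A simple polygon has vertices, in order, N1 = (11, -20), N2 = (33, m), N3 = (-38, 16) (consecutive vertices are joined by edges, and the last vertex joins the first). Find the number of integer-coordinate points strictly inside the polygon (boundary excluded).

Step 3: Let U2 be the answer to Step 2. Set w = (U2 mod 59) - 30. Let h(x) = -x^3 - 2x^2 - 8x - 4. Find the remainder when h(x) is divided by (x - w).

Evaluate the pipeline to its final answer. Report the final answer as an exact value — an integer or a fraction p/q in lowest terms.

Step 1: a(2) = 1*(14) + 1*(-43) = -29; iterating: a(2)=-29, a(3)=-15, a(4)=-44, a(5)=-59, a(6)=-103, a(7)=-162, a(8)=-265, a(9)=-427, a(10)=-692, a(11)=-1119, a(12)=-1811; answer -1811
Step 2: U1 = -1811; m = -30; cross terms: (11*-30 - 33*-20)=330, (33*16 - -38*-30)=-612, (-38*-20 - 11*16)=584; twice the area = |302| = 302; area = 151; boundary points = 2 + 1 + 1 = 4; strictly interior points = area - boundary/2 + 1 = 150; answer 150
Step 3: U2 = 150; w = 2; remainder = value at the root: -1*(2)^3 - 2*(2)^2 - 8*(2)^1 - 4 = (-8) + (-8) + (-16) + (-4) = -36; answer -36

-36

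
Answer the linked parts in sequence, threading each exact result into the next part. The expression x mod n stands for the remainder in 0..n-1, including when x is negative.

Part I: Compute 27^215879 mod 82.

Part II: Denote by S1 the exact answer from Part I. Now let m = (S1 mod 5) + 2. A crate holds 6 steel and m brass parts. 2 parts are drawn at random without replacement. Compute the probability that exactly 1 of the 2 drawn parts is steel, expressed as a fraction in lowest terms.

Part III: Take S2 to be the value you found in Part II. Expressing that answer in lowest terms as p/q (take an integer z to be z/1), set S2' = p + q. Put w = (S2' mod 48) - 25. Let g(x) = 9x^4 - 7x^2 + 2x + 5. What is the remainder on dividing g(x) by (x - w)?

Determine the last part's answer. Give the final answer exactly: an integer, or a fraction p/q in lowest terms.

Part I: squarings mod 82: 27^1=27, 27^2=73, 27^4=81, 27^8=1, 27^16=1, 27^32=1, 27^64=1, 27^128=1, 27^256=1, 27^512=1, 27^1024=1, 27^2048=1, 27^4096=1, 27^8192=1, 27^16384=1, 27^32768=1, 27^65536=1, 27^131072=1; 27^215879 = 27^1 * 27^2 * 27^4 * 27^64 * 27^256 * 27^512 * 27^2048 * 27^16384 * 27^65536 * 27^131072 = 79 (mod 82); answer 79
Part II: S1 = 79; m = 6; total draws C(12,2) = 66; favorable C(6,1)*C(6,1) = 36; P = 6/11; answer 6/11
Part III: S2 = 6/11; threaded value p + q = 17; w = -8; remainder = value at the root: 9*(-8)^4 - 7*(-8)^2 + 2*(-8)^1 + 5 = (36864) + (-448) + (-16) + (5) = 36405; answer 36405

36405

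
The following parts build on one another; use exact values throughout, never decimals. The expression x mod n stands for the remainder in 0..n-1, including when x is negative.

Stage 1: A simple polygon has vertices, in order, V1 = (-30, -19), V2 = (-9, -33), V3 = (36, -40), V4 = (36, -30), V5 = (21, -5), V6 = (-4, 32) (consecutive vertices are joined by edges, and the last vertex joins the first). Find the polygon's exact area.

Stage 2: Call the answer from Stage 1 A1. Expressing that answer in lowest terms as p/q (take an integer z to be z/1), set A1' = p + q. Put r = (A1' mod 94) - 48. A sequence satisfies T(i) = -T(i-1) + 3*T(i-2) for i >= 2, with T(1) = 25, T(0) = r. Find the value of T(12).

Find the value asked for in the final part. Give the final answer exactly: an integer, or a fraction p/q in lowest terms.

Stage 1: cross terms: (-30*-33 - -9*-19)=819, (-9*-40 - 36*-33)=1548, (36*-30 - 36*-40)=360, (36*-5 - 21*-30)=450, (21*32 - -4*-5)=652, (-4*-19 - -30*32)=1036; twice the area = |4865| = 4865; area = 4865/2; answer 4865/2
Stage 2: A1 = 4865/2; threaded value p + q = 4867; r = 25; T(2) = -1*(25) + 3*(25) = 50; iterating: T(2)=50, T(3)=25, T(4)=125, T(5)=-50, T(6)=425, T(7)=-575, T(8)=1850, T(9)=-3575, T(10)=9125, T(11)=-19850, T(12)=47225; answer 47225

47225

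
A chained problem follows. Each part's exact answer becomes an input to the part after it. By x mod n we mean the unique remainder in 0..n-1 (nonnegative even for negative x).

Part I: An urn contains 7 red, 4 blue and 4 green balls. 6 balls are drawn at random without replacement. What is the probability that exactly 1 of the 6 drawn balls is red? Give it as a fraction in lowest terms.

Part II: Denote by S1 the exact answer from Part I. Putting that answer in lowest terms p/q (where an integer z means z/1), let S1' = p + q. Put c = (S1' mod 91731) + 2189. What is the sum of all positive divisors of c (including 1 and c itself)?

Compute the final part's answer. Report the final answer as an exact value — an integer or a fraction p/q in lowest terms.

7068

Part I: total draws C(15,6) = 5005; favorable C(7,1)*C(8,5) = 392; P = 56/715; answer 56/715
Part II: S1 = 56/715; threaded value p + q = 771; c = 2960; 2960 = 2^4 * 5 * 37; sigma = (1 + 2 + 4 + 8 + 16) * (1 + 5) * (1 + 37) = 31 * 6 * 38 = 7068; answer 7068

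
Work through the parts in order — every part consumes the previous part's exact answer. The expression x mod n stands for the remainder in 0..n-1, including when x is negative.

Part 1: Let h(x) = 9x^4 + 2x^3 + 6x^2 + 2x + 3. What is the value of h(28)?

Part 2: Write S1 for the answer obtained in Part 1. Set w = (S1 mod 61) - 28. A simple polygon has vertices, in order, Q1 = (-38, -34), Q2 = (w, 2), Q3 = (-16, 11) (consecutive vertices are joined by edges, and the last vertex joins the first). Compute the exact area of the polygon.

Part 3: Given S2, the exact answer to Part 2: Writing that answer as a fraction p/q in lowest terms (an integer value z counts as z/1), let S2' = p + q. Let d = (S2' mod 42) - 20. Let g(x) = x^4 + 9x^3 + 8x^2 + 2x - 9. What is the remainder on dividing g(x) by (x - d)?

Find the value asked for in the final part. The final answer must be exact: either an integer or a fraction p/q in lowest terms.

Part 1: 9*(28)^4 + 2*(28)^3 + 6*(28)^2 + 2*(28)^1 + 3 = (5531904) + (43904) + (4704) + (56) + (3) = 5580571; answer 5580571
Part 2: S1 = 5580571; w = 19; cross terms: (-38*2 - 19*-34)=570, (19*11 - -16*2)=241, (-16*-34 - -38*11)=962; twice the area = |1773| = 1773; area = 1773/2; answer 1773/2
Part 3: S2 = 1773/2; threaded value p + q = 1775; d = -9; remainder = value at the root: 1*(-9)^4 + 9*(-9)^3 + 8*(-9)^2 + 2*(-9)^1 - 9 = (6561) + (-6561) + (648) + (-18) + (-9) = 621; answer 621

621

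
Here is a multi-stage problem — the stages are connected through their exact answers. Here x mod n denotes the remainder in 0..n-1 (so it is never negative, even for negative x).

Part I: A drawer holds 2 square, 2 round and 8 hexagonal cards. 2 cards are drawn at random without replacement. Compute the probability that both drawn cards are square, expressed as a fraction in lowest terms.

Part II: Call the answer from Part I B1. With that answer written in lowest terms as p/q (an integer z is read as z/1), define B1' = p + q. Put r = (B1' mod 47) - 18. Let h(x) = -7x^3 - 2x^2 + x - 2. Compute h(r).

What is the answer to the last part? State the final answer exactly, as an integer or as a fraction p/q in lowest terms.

Part I: total draws C(12,2) = 66; favorable C(2,2) = 1; P = 1/66; answer 1/66
Part II: B1 = 1/66; threaded value p + q = 67; r = 2; -7*(2)^3 - 2*(2)^2 + 1*(2)^1 - 2 = (-56) + (-8) + (2) + (-2) = -64; answer -64

-64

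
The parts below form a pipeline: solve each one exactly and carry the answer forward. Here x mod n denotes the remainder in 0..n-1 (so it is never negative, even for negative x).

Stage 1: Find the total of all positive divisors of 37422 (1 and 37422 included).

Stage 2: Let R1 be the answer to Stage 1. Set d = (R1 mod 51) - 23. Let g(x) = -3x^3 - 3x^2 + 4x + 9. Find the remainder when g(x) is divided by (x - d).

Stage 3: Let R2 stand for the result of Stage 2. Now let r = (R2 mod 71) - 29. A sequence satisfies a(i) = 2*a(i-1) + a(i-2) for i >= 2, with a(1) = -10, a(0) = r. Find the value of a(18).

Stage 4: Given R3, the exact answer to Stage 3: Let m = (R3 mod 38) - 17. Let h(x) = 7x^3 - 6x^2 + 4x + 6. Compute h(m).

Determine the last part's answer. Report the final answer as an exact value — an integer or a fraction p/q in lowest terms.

-5619

Stage 1: 37422 = 2 * 3^5 * 7 * 11; sigma = (1 + 2) * (1 + 3 + 9 + 27 + 81 + 243) * (1 + 7) * (1 + 11) = 3 * 364 * 8 * 12 = 104832; answer 104832
Stage 2: R1 = 104832; d = 4; remainder = value at the root: -3*(4)^3 - 3*(4)^2 + 4*(4)^1 + 9 = (-192) + (-48) + (16) + (9) = -215; answer -215
Stage 3: R2 = -215; r = 40; a(2) = 2*(-10) + 1*(40) = 20; iterating: a(2)=20, a(3)=30, a(4)=80, a(5)=190, a(6)=460, a(7)=1110, a(8)=2680, a(9)=6470, a(10)=15620, a(11)=37710, a(12)=91040, a(13)=219790, a(14)=530620, a(15)=1281030, a(16)=3092680, a(17)=7466390, a(18)=18025460; answer 18025460
Stage 4: R3 = 18025460; m = -9; 7*(-9)^3 - 6*(-9)^2 + 4*(-9)^1 + 6 = (-5103) + (-486) + (-36) + (6) = -5619; answer -5619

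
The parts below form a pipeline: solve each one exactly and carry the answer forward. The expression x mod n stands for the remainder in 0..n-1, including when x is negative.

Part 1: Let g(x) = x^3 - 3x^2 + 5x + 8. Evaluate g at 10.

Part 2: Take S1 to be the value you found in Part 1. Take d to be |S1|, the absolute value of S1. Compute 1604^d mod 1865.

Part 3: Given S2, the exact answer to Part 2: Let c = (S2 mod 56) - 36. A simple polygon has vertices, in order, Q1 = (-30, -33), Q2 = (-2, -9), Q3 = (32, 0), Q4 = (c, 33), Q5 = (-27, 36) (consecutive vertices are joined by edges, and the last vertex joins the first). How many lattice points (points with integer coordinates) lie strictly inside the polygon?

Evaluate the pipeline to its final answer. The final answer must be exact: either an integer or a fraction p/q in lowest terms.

Part 1: 1*(10)^3 - 3*(10)^2 + 5*(10)^1 + 8 = (1000) + (-300) + (50) + (8) = 758; answer 758
Part 2: S1 = 758; d = 758; squarings mod 1865: 1604^1=1604, 1604^2=981, 1604^4=21, 1604^8=441, 1604^16=521, 1604^32=1016, 1604^64=911, 1604^128=1861, 1604^256=16, 1604^512=256; 1604^758 = 1604^2 * 1604^4 * 1604^16 * 1604^32 * 1604^64 * 1604^128 * 1604^512 = 626 (mod 1865); answer 626
Part 3: S2 = 626; c = -26; cross terms: (-30*-9 - -2*-33)=204, (-2*0 - 32*-9)=288, (32*33 - -26*0)=1056, (-26*36 - -27*33)=-45, (-27*-33 - -30*36)=1971; twice the area = |3474| = 3474; area = 1737; boundary points = 4 + 1 + 1 + 1 + 3 = 10; strictly interior points = area - boundary/2 + 1 = 1733; answer 1733

1733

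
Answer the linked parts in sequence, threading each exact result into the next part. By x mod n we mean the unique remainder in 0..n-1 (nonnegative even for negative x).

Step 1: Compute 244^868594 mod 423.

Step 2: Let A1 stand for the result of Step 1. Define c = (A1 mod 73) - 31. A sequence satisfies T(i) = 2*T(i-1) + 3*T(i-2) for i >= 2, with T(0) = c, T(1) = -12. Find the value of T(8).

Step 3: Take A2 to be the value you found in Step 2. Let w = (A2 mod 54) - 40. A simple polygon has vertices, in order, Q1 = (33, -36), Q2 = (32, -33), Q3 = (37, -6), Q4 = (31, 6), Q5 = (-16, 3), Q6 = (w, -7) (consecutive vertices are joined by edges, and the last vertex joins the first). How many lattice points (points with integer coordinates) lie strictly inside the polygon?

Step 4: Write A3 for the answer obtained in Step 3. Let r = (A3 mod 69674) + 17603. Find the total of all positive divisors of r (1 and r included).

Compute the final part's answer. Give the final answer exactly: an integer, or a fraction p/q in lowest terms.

Step 1: squarings mod 423: 244^1=244, 244^2=316, 244^4=28, 244^8=361, 244^16=37, 244^32=100, 244^64=271, 244^128=262, 244^256=118, 244^512=388, 244^1024=379, 244^2048=244, 244^4096=316, 244^8192=28, 244^16384=361, 244^32768=37, 244^65536=100, 244^131072=271, 244^262144=262, 244^524288=118; 244^868594 = 244^2 * 244^16 * 244^32 * 244^64 * 244^128 * 244^16384 * 244^65536 * 244^262144 * 244^524288 = 397 (mod 423); answer 397
Step 2: A1 = 397; c = 1; T(2) = 2*(-12) + 3*(1) = -21; iterating: T(2)=-21, T(3)=-78, T(4)=-219, T(5)=-672, T(6)=-2001, T(7)=-6018, T(8)=-18039; answer -18039
Step 3: A2 = -18039; w = 11; cross terms: (33*-33 - 32*-36)=63, (32*-6 - 37*-33)=1029, (37*6 - 31*-6)=408, (31*3 - -16*6)=189, (-16*-7 - 11*3)=79, (11*-36 - 33*-7)=-165; twice the area = |1603| = 1603; area = 1603/2; boundary points = 1 + 1 + 6 + 1 + 1 + 1 = 11; strictly interior points = area - boundary/2 + 1 = 797; answer 797
Step 4: A3 = 797; r = 18400; 18400 = 2^5 * 5^2 * 23; sigma = (1 + 2 + 4 + 8 + 16 + 32) * (1 + 5 + 25) * (1 + 23) = 63 * 31 * 24 = 46872; answer 46872

46872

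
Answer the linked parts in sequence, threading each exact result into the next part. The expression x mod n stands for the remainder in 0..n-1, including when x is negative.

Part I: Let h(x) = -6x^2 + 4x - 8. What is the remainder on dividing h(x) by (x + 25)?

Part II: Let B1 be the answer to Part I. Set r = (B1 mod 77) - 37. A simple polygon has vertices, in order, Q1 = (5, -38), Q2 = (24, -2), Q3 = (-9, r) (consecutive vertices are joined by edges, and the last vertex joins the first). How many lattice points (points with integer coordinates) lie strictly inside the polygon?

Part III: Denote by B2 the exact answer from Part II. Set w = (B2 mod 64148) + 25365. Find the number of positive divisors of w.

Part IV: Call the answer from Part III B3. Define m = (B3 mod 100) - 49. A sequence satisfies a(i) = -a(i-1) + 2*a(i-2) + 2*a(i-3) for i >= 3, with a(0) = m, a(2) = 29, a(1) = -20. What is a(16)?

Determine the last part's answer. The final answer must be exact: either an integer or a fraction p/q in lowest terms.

Part I: remainder = value at the root: -6*(-25)^2 + 4*(-25)^1 - 8 = (-3750) + (-100) + (-8) = -3858; answer -3858
Part II: B1 = -3858; r = 32; cross terms: (5*-2 - 24*-38)=902, (24*32 - -9*-2)=750, (-9*-38 - 5*32)=182; twice the area = |1834| = 1834; area = 917; boundary points = 1 + 1 + 14 = 16; strictly interior points = area - boundary/2 + 1 = 910; answer 910
Part III: B2 = 910; w = 26275; 26275 = 5^2 * 1051; number of divisors = (2+1) * (1+1) = 6; answer 6
Part IV: B3 = 6; m = -43; a(3) = -1*(29) + 2*(-20) + 2*(-43) = -155; iterating: a(3)=-155, a(4)=173, a(5)=-425, a(6)=461, a(7)=-965, a(8)=1037, a(9)=-2045, a(10)=2189, a(11)=-4205, a(12)=4493, a(13)=-8525, a(14)=9101, a(15)=-17165, a(16)=18317; answer 18317

18317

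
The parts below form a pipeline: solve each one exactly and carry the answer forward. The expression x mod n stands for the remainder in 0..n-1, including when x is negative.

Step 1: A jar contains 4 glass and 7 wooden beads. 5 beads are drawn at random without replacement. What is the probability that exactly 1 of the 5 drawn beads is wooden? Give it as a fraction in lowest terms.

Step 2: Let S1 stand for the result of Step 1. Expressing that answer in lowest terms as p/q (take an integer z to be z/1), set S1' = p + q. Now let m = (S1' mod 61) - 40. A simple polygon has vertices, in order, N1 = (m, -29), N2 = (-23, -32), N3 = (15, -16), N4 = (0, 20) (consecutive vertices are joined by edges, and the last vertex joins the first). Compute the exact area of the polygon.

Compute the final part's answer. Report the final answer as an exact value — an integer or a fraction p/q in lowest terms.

Step 1: total draws C(11,5) = 462; favorable C(7,1)*C(4,4) = 7; P = 1/66; answer 1/66
Step 2: S1 = 1/66; threaded value p + q = 67; m = -34; cross terms: (-34*-32 - -23*-29)=421, (-23*-16 - 15*-32)=848, (15*20 - 0*-16)=300, (0*-29 - -34*20)=680; twice the area = |2249| = 2249; area = 2249/2; answer 2249/2

2249/2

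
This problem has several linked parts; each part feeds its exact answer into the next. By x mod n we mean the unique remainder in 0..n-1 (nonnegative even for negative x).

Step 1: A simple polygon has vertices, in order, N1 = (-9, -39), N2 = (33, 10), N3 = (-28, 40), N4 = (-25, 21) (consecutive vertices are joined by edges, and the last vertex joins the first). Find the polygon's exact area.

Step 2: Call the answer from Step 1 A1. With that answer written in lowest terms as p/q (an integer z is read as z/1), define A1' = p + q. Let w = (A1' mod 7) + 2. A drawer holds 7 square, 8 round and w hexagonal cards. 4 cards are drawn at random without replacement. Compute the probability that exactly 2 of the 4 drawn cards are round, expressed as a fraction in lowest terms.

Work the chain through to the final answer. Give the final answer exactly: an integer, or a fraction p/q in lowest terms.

Step 1: cross terms: (-9*10 - 33*-39)=1197, (33*40 - -28*10)=1600, (-28*21 - -25*40)=412, (-25*-39 - -9*21)=1164; twice the area = |4373| = 4373; area = 4373/2; answer 4373/2
Step 2: A1 = 4373/2; threaded value p + q = 4375; w = 2; total draws C(17,4) = 2380; favorable C(8,2)*C(9,2) = 1008; P = 36/85; answer 36/85

36/85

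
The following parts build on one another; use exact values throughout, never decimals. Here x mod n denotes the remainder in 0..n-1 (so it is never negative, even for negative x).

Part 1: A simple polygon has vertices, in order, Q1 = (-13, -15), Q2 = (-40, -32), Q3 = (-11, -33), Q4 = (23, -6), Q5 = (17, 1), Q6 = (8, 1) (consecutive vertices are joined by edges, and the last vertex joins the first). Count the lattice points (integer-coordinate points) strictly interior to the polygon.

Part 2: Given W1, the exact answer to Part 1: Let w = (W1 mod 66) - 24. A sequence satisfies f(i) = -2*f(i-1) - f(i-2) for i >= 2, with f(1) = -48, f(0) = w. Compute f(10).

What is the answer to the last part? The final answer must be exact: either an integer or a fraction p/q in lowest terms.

Part 1: cross terms: (-13*-32 - -40*-15)=-184, (-40*-33 - -11*-32)=968, (-11*-6 - 23*-33)=825, (23*1 - 17*-6)=125, (17*1 - 8*1)=9, (8*-15 - -13*1)=-107; twice the area = |1636| = 1636; area = 818; boundary points = 1 + 1 + 1 + 1 + 9 + 1 = 14; strictly interior points = area - boundary/2 + 1 = 812; answer 812
Part 2: W1 = 812; w = -4; f(2) = -2*(-48) - 1*(-4) = 100; iterating: f(2)=100, f(3)=-152, f(4)=204, f(5)=-256, f(6)=308, f(7)=-360, f(8)=412, f(9)=-464, f(10)=516; answer 516

516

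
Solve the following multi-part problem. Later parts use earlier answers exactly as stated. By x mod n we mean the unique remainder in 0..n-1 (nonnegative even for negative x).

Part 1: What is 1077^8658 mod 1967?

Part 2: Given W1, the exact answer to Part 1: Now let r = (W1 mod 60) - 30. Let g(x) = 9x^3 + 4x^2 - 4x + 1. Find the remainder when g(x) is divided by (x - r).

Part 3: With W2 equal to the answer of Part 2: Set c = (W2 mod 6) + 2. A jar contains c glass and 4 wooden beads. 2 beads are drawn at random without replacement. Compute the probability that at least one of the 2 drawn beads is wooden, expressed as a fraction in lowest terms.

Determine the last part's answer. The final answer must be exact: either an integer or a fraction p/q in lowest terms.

Part 1: squarings mod 1967: 1077^1=1077, 1077^2=1366, 1077^4=1240, 1077^8=1373, 1077^16=743, 1077^32=1289, 1077^64=1373, 1077^128=743, 1077^256=1289, 1077^512=1373, 1077^1024=743, 1077^2048=1289, 1077^4096=1373, 1077^8192=743; 1077^8658 = 1077^2 * 1077^16 * 1077^64 * 1077^128 * 1077^256 * 1077^8192 = 309 (mod 1967); answer 309
Part 2: W1 = 309; r = -21; remainder = value at the root: 9*(-21)^3 + 4*(-21)^2 - 4*(-21)^1 + 1 = (-83349) + (1764) + (84) + (1) = -81500; answer -81500
Part 3: W2 = -81500; c = 6; total draws C(10,2) = 45; complement C(6,2) = 15; favorable 45 - 15 = 30; P = 2/3; answer 2/3

2/3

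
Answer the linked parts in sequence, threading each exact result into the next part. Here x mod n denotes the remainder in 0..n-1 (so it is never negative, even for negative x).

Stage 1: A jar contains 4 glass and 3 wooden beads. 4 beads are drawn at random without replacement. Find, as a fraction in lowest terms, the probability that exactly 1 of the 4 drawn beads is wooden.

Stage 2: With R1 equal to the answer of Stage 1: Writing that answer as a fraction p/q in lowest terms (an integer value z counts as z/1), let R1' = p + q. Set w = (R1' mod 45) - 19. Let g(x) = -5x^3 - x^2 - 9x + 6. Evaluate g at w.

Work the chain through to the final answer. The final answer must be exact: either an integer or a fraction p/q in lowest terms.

Stage 1: total draws C(7,4) = 35; favorable C(3,1)*C(4,3) = 12; P = 12/35; answer 12/35
Stage 2: R1 = 12/35; threaded value p + q = 47; w = -17; -5*(-17)^3 - 1*(-17)^2 - 9*(-17)^1 + 6 = (24565) + (-289) + (153) + (6) = 24435; answer 24435

24435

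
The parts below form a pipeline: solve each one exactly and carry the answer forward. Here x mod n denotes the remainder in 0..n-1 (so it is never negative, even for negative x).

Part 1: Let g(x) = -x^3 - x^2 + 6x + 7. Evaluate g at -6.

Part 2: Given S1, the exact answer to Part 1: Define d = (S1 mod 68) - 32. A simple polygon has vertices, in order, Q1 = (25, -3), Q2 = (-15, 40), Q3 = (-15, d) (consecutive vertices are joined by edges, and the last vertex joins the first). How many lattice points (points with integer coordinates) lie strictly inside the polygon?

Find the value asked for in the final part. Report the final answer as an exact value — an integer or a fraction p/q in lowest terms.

Part 1: -1*(-6)^3 - 1*(-6)^2 + 6*(-6)^1 + 7 = (216) + (-36) + (-36) + (7) = 151; answer 151
Part 2: S1 = 151; d = -17; cross terms: (25*40 - -15*-3)=955, (-15*-17 - -15*40)=855, (-15*-3 - 25*-17)=470; twice the area = |2280| = 2280; area = 1140; boundary points = 1 + 57 + 2 = 60; strictly interior points = area - boundary/2 + 1 = 1111; answer 1111

1111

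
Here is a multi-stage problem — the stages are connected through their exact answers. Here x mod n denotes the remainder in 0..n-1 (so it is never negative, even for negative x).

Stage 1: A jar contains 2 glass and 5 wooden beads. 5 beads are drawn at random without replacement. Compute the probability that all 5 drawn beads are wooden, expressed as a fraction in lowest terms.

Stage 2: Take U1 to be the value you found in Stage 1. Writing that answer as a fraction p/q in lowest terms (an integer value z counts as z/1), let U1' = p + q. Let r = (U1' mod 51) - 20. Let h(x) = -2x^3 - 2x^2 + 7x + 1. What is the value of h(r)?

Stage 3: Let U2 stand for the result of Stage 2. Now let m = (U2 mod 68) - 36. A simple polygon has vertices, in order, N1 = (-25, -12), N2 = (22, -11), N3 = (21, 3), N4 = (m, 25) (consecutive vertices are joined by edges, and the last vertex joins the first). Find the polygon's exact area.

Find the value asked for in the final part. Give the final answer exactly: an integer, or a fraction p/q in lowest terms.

1641/2

Stage 1: total draws C(7,5) = 21; favorable C(5,5) = 1; P = 1/21; answer 1/21
Stage 2: U1 = 1/21; threaded value p + q = 22; r = 2; -2*(2)^3 - 2*(2)^2 + 7*(2)^1 + 1 = (-16) + (-8) + (14) + (1) = -9; answer -9
Stage 3: U2 = -9; m = 23; cross terms: (-25*-11 - 22*-12)=539, (22*3 - 21*-11)=297, (21*25 - 23*3)=456, (23*-12 - -25*25)=349; twice the area = |1641| = 1641; area = 1641/2; answer 1641/2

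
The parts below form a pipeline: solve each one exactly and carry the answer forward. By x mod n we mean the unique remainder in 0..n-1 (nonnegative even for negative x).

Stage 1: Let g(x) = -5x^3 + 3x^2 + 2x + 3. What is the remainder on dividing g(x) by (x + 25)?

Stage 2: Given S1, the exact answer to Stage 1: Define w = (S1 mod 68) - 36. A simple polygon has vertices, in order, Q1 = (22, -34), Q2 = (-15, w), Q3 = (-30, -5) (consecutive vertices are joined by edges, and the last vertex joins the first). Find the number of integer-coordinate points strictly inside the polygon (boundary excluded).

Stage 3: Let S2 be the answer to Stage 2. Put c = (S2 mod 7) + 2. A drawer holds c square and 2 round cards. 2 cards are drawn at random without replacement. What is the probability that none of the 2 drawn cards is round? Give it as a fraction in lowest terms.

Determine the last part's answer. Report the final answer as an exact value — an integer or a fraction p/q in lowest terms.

Stage 1: remainder = value at the root: -5*(-25)^3 + 3*(-25)^2 + 2*(-25)^1 + 3 = (78125) + (1875) + (-50) + (3) = 79953; answer 79953
Stage 2: S1 = 79953; w = 17; cross terms: (22*17 - -15*-34)=-136, (-15*-5 - -30*17)=585, (-30*-34 - 22*-5)=1130; twice the area = |1579| = 1579; area = 1579/2; boundary points = 1 + 1 + 1 = 3; strictly interior points = area - boundary/2 + 1 = 789; answer 789
Stage 3: S2 = 789; c = 7; total draws C(9,2) = 36; favorable C(7,2) = 21; P = 7/12; answer 7/12

7/12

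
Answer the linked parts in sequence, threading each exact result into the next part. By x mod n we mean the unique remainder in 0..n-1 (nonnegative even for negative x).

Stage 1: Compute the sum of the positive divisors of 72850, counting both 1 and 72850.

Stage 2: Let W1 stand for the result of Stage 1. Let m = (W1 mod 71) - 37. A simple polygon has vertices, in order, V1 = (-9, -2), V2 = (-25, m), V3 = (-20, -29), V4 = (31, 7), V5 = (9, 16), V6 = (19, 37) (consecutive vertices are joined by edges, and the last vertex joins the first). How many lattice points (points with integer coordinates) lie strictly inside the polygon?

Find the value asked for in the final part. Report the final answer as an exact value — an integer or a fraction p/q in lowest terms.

1250

Stage 1: 72850 = 2 * 5^2 * 31 * 47; sigma = (1 + 2) * (1 + 5 + 25) * (1 + 31) * (1 + 47) = 3 * 31 * 32 * 48 = 142848; answer 142848
Stage 2: W1 = 142848; m = 30; cross terms: (-9*30 - -25*-2)=-320, (-25*-29 - -20*30)=1325, (-20*7 - 31*-29)=759, (31*16 - 9*7)=433, (9*37 - 19*16)=29, (19*-2 - -9*37)=295; twice the area = |2521| = 2521; area = 2521/2; boundary points = 16 + 1 + 3 + 1 + 1 + 1 = 23; strictly interior points = area - boundary/2 + 1 = 1250; answer 1250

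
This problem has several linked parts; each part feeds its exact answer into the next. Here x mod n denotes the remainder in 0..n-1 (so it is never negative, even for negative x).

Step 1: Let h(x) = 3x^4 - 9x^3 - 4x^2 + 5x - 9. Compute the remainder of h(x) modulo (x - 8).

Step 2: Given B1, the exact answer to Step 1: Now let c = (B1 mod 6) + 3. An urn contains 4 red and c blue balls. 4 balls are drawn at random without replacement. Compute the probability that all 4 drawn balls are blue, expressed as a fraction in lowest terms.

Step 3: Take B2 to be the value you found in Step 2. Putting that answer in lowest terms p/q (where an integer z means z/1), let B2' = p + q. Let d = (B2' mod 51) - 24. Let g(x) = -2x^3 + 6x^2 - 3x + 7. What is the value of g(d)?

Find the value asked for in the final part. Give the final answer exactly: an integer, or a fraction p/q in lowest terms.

Step 1: remainder = value at the root: 3*(8)^4 - 9*(8)^3 - 4*(8)^2 + 5*(8)^1 - 9 = (12288) + (-4608) + (-256) + (40) + (-9) = 7455; answer 7455
Step 2: B1 = 7455; c = 6; total draws C(10,4) = 210; favorable C(6,4) = 15; P = 1/14; answer 1/14
Step 3: B2 = 1/14; threaded value p + q = 15; d = -9; -2*(-9)^3 + 6*(-9)^2 - 3*(-9)^1 + 7 = (1458) + (486) + (27) + (7) = 1978; answer 1978

1978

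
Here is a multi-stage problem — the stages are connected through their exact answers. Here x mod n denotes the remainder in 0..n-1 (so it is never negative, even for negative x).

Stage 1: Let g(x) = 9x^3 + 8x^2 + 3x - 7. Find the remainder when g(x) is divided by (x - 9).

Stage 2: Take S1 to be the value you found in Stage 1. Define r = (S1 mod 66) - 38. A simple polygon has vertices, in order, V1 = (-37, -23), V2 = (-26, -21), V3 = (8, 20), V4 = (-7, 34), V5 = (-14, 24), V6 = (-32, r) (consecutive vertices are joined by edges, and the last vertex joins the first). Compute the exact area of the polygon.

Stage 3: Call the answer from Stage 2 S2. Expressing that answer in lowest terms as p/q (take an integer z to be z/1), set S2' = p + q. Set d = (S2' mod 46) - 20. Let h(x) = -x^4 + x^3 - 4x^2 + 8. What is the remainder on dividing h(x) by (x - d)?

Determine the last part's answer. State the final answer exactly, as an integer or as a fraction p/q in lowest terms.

Stage 1: remainder = value at the root: 9*(9)^3 + 8*(9)^2 + 3*(9)^1 - 7 = (6561) + (648) + (27) + (-7) = 7229; answer 7229
Stage 2: S1 = 7229; r = -3; cross terms: (-37*-21 - -26*-23)=179, (-26*20 - 8*-21)=-352, (8*34 - -7*20)=412, (-7*24 - -14*34)=308, (-14*-3 - -32*24)=810, (-32*-23 - -37*-3)=625; twice the area = |1982| = 1982; area = 991; answer 991
Stage 3: S2 = 991; threaded value p + q = 992; d = 6; remainder = value at the root: -1*(6)^4 + 1*(6)^3 - 4*(6)^2 + 8 = (-1296) + (216) + (-144) + (8) = -1216; answer -1216

-1216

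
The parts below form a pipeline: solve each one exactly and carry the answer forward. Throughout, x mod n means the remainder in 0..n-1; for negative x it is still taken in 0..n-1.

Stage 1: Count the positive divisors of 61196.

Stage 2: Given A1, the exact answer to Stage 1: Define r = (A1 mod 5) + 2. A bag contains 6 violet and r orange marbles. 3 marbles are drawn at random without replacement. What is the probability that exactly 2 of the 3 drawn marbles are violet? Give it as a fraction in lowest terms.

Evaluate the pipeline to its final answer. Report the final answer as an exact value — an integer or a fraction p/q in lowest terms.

Stage 1: 61196 = 2^2 * 15299; number of divisors = (2+1) * (1+1) = 6; answer 6
Stage 2: A1 = 6; r = 3; total draws C(9,3) = 84; favorable C(6,2)*C(3,1) = 45; P = 15/28; answer 15/28

15/28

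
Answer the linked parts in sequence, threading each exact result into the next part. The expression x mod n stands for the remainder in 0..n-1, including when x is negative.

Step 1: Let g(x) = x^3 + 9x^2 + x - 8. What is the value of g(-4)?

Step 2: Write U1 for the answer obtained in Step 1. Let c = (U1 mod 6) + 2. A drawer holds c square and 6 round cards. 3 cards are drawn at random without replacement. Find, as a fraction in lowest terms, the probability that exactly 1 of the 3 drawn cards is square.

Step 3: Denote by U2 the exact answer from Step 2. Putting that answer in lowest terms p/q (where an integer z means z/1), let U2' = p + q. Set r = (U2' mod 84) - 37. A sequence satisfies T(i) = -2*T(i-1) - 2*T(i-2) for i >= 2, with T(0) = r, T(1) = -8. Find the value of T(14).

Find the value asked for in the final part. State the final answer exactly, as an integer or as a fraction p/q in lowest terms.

-5376

Step 1: 1*(-4)^3 + 9*(-4)^2 + 1*(-4)^1 - 8 = (-64) + (144) + (-4) + (-8) = 68; answer 68
Step 2: U1 = 68; c = 4; total draws C(10,3) = 120; favorable C(4,1)*C(6,2) = 60; P = 1/2; answer 1/2
Step 3: U2 = 1/2; threaded value p + q = 3; r = -34; T(2) = -2*(-8) - 2*(-34) = 84; iterating: T(2)=84, T(3)=-152, T(4)=136, T(5)=32, T(6)=-336, T(7)=608, T(8)=-544, T(9)=-128, T(10)=1344, T(11)=-2432, T(12)=2176, T(13)=512, T(14)=-5376; answer -5376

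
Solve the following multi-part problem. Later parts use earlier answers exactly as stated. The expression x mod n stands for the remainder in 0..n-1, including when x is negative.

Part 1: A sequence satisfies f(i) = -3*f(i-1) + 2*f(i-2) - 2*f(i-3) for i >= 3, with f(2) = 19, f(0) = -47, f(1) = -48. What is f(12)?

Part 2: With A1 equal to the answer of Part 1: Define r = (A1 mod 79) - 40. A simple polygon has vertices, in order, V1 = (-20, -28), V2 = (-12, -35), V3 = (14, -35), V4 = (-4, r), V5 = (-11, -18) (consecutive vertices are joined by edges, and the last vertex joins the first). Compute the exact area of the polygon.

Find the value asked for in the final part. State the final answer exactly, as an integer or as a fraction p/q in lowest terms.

Part 1: f(3) = -3*(19) + 2*(-48) - 2*(-47) = -59; iterating: f(3)=-59, f(4)=311, f(5)=-1089, f(6)=4007, f(7)=-14821, f(8)=54655, f(9)=-201621, f(10)=743815, f(11)=-2743997, f(12)=10122863; answer 10122863
Part 2: A1 = 10122863; r = 0; cross terms: (-20*-35 - -12*-28)=364, (-12*-35 - 14*-35)=910, (14*0 - -4*-35)=-140, (-4*-18 - -11*0)=72, (-11*-28 - -20*-18)=-52; twice the area = |1154| = 1154; area = 577; answer 577

577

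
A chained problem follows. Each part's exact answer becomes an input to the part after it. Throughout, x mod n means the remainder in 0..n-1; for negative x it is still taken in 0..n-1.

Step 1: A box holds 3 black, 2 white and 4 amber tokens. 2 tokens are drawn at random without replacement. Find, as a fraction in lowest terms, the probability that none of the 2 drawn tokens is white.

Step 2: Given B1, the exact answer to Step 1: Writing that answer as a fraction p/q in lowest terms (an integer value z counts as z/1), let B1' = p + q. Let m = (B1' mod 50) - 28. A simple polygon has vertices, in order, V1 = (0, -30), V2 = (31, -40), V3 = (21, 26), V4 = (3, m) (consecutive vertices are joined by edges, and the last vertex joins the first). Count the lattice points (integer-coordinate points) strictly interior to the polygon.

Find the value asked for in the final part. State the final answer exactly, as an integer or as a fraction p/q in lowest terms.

1107

Step 1: total draws C(9,2) = 36; favorable C(7,2) = 21; P = 7/12; answer 7/12
Step 2: B1 = 7/12; threaded value p + q = 19; m = -9; cross terms: (0*-40 - 31*-30)=930, (31*26 - 21*-40)=1646, (21*-9 - 3*26)=-267, (3*-30 - 0*-9)=-90; twice the area = |2219| = 2219; area = 2219/2; boundary points = 1 + 2 + 1 + 3 = 7; strictly interior points = area - boundary/2 + 1 = 1107; answer 1107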